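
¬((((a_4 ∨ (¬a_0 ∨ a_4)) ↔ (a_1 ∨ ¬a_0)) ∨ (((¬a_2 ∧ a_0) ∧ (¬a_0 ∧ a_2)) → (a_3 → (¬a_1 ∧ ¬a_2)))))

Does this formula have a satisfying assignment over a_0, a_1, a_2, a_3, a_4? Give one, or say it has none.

UNSATISFIABLE

Case a_0 = True: the formula becomes ¬((((a_4 ∨ a_4) ↔ a_1) ∨ True)) = False.
Case a_0 = False: the formula becomes ¬((True ∨ True)) = False.
Both cases fail — unsatisfiable.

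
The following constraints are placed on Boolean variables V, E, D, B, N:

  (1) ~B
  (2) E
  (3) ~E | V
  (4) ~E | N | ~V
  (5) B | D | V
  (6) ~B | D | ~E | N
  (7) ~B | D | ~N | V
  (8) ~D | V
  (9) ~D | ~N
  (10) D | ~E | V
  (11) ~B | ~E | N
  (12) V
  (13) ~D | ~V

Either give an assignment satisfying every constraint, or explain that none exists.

V: True, E: True, D: False, B: False, N: True

Unit clause (~B) forces B = False.
Unit clause (E) forces E = True.
In (~E | V) only V is left, so V = True.
In (~E | N | ~V) only N is left, so N = True.
In (~D | ~N) only ~D is left, so D = False.
All clauses satisfied.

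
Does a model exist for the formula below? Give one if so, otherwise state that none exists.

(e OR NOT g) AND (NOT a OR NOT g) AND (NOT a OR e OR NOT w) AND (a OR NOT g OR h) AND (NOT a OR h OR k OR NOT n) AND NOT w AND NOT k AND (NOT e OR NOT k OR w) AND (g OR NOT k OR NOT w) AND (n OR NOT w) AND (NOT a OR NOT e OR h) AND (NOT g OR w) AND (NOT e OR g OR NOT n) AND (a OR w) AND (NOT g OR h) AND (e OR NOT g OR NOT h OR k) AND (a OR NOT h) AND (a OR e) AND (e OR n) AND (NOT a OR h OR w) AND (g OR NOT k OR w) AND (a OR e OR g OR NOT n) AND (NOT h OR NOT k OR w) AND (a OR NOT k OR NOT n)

e = True, w = False, h = True, k = False, g = False, a = True, n = False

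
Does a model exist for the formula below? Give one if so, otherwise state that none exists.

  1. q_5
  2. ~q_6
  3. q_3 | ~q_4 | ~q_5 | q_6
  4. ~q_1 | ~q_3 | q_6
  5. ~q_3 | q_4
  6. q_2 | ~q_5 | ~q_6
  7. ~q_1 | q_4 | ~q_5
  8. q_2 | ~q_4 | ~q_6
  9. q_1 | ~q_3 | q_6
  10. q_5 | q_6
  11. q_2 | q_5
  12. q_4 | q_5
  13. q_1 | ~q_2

q_1 = False; q_2 = False; q_3 = False; q_4 = False; q_5 = True; q_6 = False

Unit clause (q_5) forces q_5 = True.
Unit clause (~q_6) forces q_6 = False.
Try q_1 = True:
  (~q_1 | ~q_3 | q_6) forces q_3 = False.
  (q_3 | ~q_4 | ~q_5 | q_6) forces q_4 = False.
  clause (~q_1 | q_4 | ~q_5) is falsified — backtrack.
So q_1 = False.
  then (q_1 | ~q_3 | q_6) forces q_3 = False.
  then (q_1 | ~q_2) forces q_2 = False.
  then (q_3 | ~q_4 | ~q_5 | q_6) forces q_4 = False.
All clauses satisfied.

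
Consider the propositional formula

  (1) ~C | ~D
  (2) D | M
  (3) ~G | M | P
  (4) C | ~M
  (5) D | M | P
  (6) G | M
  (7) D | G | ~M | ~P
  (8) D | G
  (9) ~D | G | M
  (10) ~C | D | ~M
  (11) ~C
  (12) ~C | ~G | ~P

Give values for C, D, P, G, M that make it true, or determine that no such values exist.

Unit clause (~C) forces C = False.
In (C | ~M) only ~M is left, so M = False.
In (G | M) only G is left, so G = True.
In (D | M) only D is left, so D = True.
In (~G | M | P) only P is left, so P = True.
All clauses satisfied.

C = False; D = True; P = True; G = True; M = False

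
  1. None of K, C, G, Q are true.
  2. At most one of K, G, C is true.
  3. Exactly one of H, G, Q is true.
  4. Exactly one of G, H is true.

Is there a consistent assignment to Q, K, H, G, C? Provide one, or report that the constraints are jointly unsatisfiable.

Q = False, K = False, H = True, G = False, C = False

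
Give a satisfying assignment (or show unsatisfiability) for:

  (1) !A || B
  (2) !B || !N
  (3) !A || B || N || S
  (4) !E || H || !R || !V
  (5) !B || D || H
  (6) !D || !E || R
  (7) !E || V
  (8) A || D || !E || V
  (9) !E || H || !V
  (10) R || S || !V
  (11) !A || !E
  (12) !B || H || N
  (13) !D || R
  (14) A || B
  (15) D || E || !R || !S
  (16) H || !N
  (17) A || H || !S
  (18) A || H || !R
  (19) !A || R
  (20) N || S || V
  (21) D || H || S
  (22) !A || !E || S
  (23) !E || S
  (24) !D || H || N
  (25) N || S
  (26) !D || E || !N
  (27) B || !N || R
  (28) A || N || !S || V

Set B = True.
  then (!B || !N) forces N = False.
  then (!B || H || N) forces H = True.
  then (N || S) forces S = True.
Set E = True.
  then (!E || V) forces V = True.
  then (!A || !E) forces A = False.
Set R = False.
  then (!D || !E || R) forces D = False.
All clauses satisfied.

B = True, E = True, A = False, V = True, S = True, R = False, N = False, H = True, D = False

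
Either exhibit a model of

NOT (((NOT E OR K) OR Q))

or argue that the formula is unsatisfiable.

E=T, K=F, Q=F

  NOT (((NOT E OR K) OR Q)) = True
    (NOT E OR K) OR Q = False
      NOT E OR K = False
        NOT E = False
The formula evaluates to True.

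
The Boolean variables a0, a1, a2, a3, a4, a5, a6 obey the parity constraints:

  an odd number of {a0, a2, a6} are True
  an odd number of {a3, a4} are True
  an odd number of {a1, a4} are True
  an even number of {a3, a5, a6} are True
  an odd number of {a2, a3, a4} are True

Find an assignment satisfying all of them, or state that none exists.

a0 = False, a1 = True, a2 = False, a3 = True, a4 = False, a5 = False, a6 = True

{a0, a2, a6}: 1 true → odd ✓
{a3, a4}: 1 true → odd ✓
{a1, a4}: 1 true → odd ✓
{a3, a5, a6}: 2 true → even ✓
{a2, a3, a4}: 1 true → odd ✓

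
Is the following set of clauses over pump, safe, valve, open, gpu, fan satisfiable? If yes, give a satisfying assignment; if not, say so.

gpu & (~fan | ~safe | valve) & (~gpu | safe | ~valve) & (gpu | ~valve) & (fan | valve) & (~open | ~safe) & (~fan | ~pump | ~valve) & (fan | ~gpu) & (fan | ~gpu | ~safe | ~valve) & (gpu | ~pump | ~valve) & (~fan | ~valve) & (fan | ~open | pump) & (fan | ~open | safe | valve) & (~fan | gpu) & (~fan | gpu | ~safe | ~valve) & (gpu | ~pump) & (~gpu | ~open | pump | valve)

pump: True, safe: False, valve: False, open: False, gpu: True, fan: True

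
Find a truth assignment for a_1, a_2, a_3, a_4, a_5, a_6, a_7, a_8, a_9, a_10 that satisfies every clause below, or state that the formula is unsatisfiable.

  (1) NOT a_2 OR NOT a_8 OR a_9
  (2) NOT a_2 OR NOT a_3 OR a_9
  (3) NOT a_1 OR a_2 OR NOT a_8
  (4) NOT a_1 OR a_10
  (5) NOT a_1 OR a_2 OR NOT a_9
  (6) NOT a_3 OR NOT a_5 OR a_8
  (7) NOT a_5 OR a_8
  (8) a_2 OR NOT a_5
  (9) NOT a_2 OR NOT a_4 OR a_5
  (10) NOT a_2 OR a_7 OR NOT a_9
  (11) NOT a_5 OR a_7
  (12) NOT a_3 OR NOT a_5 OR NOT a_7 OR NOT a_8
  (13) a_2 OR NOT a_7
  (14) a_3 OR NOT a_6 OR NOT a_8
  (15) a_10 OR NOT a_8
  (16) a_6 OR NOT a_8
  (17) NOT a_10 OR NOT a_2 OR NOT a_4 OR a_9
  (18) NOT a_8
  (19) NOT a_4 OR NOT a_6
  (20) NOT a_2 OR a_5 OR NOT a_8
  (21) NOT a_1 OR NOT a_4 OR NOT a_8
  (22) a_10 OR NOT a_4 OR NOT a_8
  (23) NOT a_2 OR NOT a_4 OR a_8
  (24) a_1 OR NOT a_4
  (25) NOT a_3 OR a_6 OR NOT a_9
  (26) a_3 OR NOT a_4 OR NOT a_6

a_1: True, a_2: True, a_3: False, a_4: False, a_5: False, a_6: True, a_7: True, a_8: False, a_9: True, a_10: True

Unit clause (NOT a_8) forces a_8 = False.
In (NOT a_5 OR a_8) only NOT a_5 is left, so a_5 = False.
Set a_1 = True.
  then (NOT a_1 OR a_10) forces a_10 = True.
Set a_2 = True.
  then (NOT a_2 OR NOT a_4 OR a_5) forces a_4 = False.
Set a_3 = False.
Set a_6 = True.
Set a_7 = True.
Set a_9 = True.
All clauses satisfied.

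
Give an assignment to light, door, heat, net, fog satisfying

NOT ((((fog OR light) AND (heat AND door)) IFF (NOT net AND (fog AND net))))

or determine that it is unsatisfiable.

light = False, door = True, heat = True, net = True, fog = True

  NOT ((((fog OR light) AND (heat AND door)) IFF (NOT net AND (fog AND net)))) = True
    ((fog OR light) AND (heat AND door)) IFF (NOT net AND (fog AND net)) = False
      (fog OR light) AND (heat AND door) = True
        fog OR light = True
        heat AND door = True
      NOT net AND (fog AND net) = False
        NOT net = False
        fog AND net = True
The formula evaluates to True.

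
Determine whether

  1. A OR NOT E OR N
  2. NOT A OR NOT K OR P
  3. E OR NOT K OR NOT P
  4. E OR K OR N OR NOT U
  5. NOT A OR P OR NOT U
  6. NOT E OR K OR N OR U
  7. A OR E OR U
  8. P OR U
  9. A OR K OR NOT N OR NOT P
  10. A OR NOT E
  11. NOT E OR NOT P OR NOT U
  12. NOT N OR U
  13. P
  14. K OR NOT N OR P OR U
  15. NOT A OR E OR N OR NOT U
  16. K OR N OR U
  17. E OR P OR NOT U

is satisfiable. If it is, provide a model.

K=T, U=F, E=T, P=T, A=T, N=F

Unit clause (P) forces P = True.
Set K = True.
  then (E OR NOT K OR NOT P) forces E = True.
  then (A OR NOT E) forces A = True.
  then (NOT E OR NOT P OR NOT U) forces U = False.
  then (NOT N OR U) forces N = False.
All clauses satisfied.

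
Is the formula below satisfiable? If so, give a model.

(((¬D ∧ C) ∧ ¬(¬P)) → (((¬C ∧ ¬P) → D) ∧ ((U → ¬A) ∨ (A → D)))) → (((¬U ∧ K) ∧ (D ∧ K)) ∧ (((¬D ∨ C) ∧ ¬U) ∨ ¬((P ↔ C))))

U = False, K = True, P = True, A = False, C = True, D = True

  (((¬D ∧ C) ∧ ¬(¬P)) → (((¬C ∧ ¬P) → D) ∧ ((U → ¬A) ∨ (A → D)))) → (((¬U ∧ K) ∧ (D ∧ K)) ∧ (((¬D ∨ C) ∧ ¬U) ∨ ¬((P ↔ C)))) = True
    ((¬D ∧ C) ∧ ¬(¬P)) → (((¬C ∧ ¬P) → D) ∧ ((U → ¬A) ∨ (A → D))) = True
      (¬D ∧ C) ∧ ¬(¬P) = False
        ¬D ∧ C = False
          ¬D = False
        ¬(¬P) = True
          ¬P = False
      ((¬C ∧ ¬P) → D) ∧ ((U → ¬A) ∨ (A → D)) = True
        (¬C ∧ ¬P) → D = True
          ¬C ∧ ¬P = False
            ¬C = False
            ¬P = False
        (U → ¬A) ∨ (A → D) = True
          U → ¬A = True
            ¬A = True
          A → D = True
    ((¬U ∧ K) ∧ (D ∧ K)) ∧ (((¬D ∨ C) ∧ ¬U) ∨ ¬((P ↔ C))) = True
      (¬U ∧ K) ∧ (D ∧ K) = True
        ¬U ∧ K = True
          ¬U = True
        D ∧ K = True
      ((¬D ∨ C) ∧ ¬U) ∨ ¬((P ↔ C)) = True
        (¬D ∨ C) ∧ ¬U = True
          ¬D ∨ C = True
            ¬D = False
          ¬U = True
        ¬((P ↔ C)) = False
          P ↔ C = True
The formula evaluates to True.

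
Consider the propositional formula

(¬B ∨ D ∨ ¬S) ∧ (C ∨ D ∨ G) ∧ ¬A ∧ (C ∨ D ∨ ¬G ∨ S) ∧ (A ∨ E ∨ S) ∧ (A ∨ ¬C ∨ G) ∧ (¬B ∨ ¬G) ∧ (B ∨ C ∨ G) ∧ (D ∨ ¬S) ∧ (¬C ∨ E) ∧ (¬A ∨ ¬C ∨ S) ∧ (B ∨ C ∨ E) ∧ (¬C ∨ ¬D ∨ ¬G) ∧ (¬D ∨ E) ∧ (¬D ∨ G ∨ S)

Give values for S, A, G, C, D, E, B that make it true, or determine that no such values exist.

S = True; A = False; G = False; C = False; D = True; E = True; B = True

Unit clause (¬A) forces A = False.
Set S = True.
  then (D ∨ ¬S) forces D = True.
  then (¬D ∨ E) forces E = True.
Set G = False.
  then (A ∨ ¬C ∨ G) forces C = False.
  then (B ∨ C ∨ G) forces B = True.
All clauses satisfied.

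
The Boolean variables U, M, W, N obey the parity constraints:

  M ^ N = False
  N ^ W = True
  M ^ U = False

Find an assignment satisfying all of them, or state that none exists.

U = False; M = False; W = True; N = False

M ^ N = F ^ F = False ✓
N ^ W = F ^ T = True ✓
M ^ U = F ^ F = False ✓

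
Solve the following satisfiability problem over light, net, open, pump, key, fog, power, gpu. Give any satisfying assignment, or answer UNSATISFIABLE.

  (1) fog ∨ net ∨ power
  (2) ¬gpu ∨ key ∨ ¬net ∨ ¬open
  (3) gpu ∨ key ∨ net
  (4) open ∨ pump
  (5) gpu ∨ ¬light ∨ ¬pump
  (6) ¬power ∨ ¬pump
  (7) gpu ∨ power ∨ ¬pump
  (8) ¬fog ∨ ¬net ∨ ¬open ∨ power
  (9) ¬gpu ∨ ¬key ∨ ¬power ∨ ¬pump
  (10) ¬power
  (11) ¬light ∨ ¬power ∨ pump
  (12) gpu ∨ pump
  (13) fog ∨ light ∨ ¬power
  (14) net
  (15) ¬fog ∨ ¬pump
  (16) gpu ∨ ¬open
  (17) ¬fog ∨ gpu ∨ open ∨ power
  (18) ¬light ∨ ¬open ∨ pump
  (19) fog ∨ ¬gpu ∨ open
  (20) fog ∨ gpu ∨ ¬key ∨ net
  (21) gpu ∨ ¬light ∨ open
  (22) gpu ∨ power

light = False, net = True, open = True, pump = False, key = True, fog = False, power = False, gpu = True

Unit clause (¬power) forces power = False.
Unit clause (net) forces net = True.
In (gpu ∨ power) only gpu is left, so gpu = True.
Set light = False.
Try open = False:
  (open ∨ pump) forces pump = True.
  (¬fog ∨ ¬pump) forces fog = False.
  clause (fog ∨ ¬gpu ∨ open) is falsified — backtrack.
So open = True.
  then (¬gpu ∨ key ∨ ¬net ∨ ¬open) forces key = True.
  then (¬fog ∨ ¬net ∨ ¬open ∨ power) forces fog = False.
Set pump = False.
All clauses satisfied.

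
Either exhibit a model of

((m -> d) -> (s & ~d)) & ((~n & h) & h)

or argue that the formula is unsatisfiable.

m = True; d = False; n = False; h = True; s = True

  (m -> d) -> (s & ~d) = True
    m -> d = False
    s & ~d = True
      ~d = True
  (~n & h) & h = True
    ~n & h = True
      ~n = True
Both conjuncts True, so the formula holds.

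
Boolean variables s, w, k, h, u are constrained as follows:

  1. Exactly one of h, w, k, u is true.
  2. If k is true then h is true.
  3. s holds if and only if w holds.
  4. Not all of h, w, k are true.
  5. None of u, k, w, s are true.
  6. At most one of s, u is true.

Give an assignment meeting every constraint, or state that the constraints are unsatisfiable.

s: False, w: False, k: False, h: True, u: False

  (1) {h, w, k, u}: 1 true — exactly one ✓
  (2) k=F ⇒ h: vacuous ✓
  (3) s=F, w=F — same ✓
  (4) {h, w, k}: 1/3 true — not all ✓
  (5) {u, k, w, s}: 0 true — none ✓
  (6) {s, u}: 0 true — at most one ✓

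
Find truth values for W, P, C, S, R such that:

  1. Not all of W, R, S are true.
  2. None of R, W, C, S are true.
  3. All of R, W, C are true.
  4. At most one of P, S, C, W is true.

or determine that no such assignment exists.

Case W = True:
  Constraint (2) is violated (W=T) — contradiction.
Case W = False:
  Constraint (3) is violated (W=F) — contradiction.
Both cases fail — unsatisfiable.

The formula is unsatisfiable.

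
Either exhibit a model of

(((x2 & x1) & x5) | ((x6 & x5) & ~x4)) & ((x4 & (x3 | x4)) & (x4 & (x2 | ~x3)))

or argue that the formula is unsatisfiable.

x1 = True, x2 = True, x3 = False, x4 = True, x5 = True, x6 = False

  ((x2 & x1) & x5) | ((x6 & x5) & ~x4) = True
    (x2 & x1) & x5 = True
      x2 & x1 = True
    (x6 & x5) & ~x4 = False
      x6 & x5 = False
      ~x4 = False
  (x4 & (x3 | x4)) & (x4 & (x2 | ~x3)) = True
    x4 & (x3 | x4) = True
      x3 | x4 = True
    x4 & (x2 | ~x3) = True
      x2 | ~x3 = True
        ~x3 = True
Both conjuncts True, so the formula holds.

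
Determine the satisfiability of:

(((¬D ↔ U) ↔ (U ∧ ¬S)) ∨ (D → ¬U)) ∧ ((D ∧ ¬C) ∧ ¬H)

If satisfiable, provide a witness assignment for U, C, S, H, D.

U: False; C: False; S: False; H: False; D: True

  ((¬D ↔ U) ↔ (U ∧ ¬S)) ∨ (D → ¬U) = True
    (¬D ↔ U) ↔ (U ∧ ¬S) = False
      ¬D ↔ U = True
        ¬D = False
      U ∧ ¬S = False
        ¬S = True
    D → ¬U = True
      ¬U = True
  (D ∧ ¬C) ∧ ¬H = True
    D ∧ ¬C = True
      ¬C = True
    ¬H = True
Both conjuncts True, so the formula holds.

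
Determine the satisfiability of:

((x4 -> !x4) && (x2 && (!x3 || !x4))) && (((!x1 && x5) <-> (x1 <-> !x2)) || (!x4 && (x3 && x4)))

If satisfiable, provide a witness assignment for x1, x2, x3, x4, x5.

x1 = True; x2 = True; x3 = False; x4 = False; x5 = False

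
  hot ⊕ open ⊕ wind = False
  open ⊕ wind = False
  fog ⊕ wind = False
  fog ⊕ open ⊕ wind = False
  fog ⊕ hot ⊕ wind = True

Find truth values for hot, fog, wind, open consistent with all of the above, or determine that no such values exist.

Unsatisfiable — no assignment works.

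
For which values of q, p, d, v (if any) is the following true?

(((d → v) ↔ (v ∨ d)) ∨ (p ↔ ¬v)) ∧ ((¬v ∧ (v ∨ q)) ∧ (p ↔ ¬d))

q=T, p=T, d=F, v=F

  ((d → v) ↔ (v ∨ d)) ∨ (p ↔ ¬v) = True
    (d → v) ↔ (v ∨ d) = False
      d → v = True
      v ∨ d = False
    p ↔ ¬v = True
      ¬v = True
  (¬v ∧ (v ∨ q)) ∧ (p ↔ ¬d) = True
    ¬v ∧ (v ∨ q) = True
      ¬v = True
      v ∨ q = True
    p ↔ ¬d = True
      ¬d = True
Both conjuncts True, so the formula holds.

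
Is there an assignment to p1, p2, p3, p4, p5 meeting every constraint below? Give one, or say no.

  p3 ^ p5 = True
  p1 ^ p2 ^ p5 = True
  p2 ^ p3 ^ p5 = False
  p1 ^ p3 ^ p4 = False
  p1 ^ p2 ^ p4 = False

p1=F, p2=T, p3=T, p4=T, p5=F

p3 ^ p5 = T ^ F = True ✓
p1 ^ p2 ^ p5 = F ^ T ^ F = True ✓
p2 ^ p3 ^ p5 = T ^ T ^ F = False ✓
p1 ^ p3 ^ p4 = F ^ T ^ T = False ✓
p1 ^ p2 ^ p4 = F ^ T ^ T = False ✓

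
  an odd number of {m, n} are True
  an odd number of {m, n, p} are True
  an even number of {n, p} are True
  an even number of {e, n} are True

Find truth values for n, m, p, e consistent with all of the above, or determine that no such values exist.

n: False, m: True, p: False, e: False

{m, n}: 1 true → odd ✓
{m, n, p}: 1 true → odd ✓
{n, p}: 0 true → even ✓
{e, n}: 0 true → even ✓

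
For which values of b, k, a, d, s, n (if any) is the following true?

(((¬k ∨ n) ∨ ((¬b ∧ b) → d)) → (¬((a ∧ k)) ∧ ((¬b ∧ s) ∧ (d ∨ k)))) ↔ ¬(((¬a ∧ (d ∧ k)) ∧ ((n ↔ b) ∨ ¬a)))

b = False, k = True, a = False, d = True, s = False, n = True

  (((¬k ∨ n) ∨ ((¬b ∧ b) → d)) → (¬((a ∧ k)) ∧ ((¬b ∧ s) ∧ (d ∨ k)))) ↔ ¬(((¬a ∧ (d ∧ k)) ∧ ((n ↔ b) ∨ ¬a))) = True
    ((¬k ∨ n) ∨ ((¬b ∧ b) → d)) → (¬((a ∧ k)) ∧ ((¬b ∧ s) ∧ (d ∨ k))) = False
      (¬k ∨ n) ∨ ((¬b ∧ b) → d) = True
        ¬k ∨ n = True
          ¬k = False
        (¬b ∧ b) → d = True
          ¬b ∧ b = False
            ¬b = True
      ¬((a ∧ k)) ∧ ((¬b ∧ s) ∧ (d ∨ k)) = False
        ¬((a ∧ k)) = True
          a ∧ k = False
        (¬b ∧ s) ∧ (d ∨ k) = False
          ¬b ∧ s = False
            ¬b = True
          d ∨ k = True
    ¬(((¬a ∧ (d ∧ k)) ∧ ((n ↔ b) ∨ ¬a))) = False
      (¬a ∧ (d ∧ k)) ∧ ((n ↔ b) ∨ ¬a) = True
        ¬a ∧ (d ∧ k) = True
          ¬a = True
          d ∧ k = True
        (n ↔ b) ∨ ¬a = True
          n ↔ b = False
          ¬a = True
The formula evaluates to True.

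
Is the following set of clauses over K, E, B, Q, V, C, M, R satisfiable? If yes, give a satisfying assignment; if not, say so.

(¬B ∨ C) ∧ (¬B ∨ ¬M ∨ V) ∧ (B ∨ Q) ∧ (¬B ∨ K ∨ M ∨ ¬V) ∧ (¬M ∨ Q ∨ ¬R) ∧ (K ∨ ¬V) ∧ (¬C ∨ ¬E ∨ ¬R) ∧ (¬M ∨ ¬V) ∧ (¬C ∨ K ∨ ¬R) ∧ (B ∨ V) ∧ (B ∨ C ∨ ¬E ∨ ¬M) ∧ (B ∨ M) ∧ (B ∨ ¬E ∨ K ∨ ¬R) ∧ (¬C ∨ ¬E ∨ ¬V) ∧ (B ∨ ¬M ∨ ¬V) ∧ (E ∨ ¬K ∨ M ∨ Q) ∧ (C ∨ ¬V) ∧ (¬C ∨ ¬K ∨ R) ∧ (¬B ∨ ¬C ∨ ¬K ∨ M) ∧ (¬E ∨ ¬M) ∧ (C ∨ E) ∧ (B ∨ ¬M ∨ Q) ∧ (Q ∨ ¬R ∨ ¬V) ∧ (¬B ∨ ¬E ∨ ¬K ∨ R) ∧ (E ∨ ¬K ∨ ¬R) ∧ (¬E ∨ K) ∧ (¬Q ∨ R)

K = False; E = False; B = True; Q = False; V = False; C = True; M = False; R = False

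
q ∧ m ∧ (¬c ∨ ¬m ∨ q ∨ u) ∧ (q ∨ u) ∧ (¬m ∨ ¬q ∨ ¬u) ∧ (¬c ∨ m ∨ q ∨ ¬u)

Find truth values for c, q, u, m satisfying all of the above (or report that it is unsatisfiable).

c=T; q=T; u=F; m=T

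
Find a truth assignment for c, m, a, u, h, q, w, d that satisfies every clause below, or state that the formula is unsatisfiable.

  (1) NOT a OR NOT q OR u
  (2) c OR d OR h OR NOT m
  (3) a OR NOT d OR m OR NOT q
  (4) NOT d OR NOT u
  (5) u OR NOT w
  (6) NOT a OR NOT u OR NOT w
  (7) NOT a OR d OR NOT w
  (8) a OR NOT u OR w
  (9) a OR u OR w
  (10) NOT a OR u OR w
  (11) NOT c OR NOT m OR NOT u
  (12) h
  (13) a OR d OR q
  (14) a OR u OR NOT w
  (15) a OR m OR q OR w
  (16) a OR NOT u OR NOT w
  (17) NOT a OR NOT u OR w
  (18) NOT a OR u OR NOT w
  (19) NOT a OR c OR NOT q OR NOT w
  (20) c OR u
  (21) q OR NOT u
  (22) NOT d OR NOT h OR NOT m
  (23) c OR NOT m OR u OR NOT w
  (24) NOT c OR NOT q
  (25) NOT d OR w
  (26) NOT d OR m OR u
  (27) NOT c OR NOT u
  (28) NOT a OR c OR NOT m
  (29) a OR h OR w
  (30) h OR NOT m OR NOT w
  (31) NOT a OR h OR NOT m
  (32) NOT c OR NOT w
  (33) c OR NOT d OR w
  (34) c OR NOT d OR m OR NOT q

Unsatisfiable

Case w = True:
  (u OR NOT w) forces u = True.
  (NOT d OR NOT u) forces d = False.
  (NOT a OR NOT u OR NOT w) forces a = False.
  Clause (a OR NOT u OR NOT w) is falsified — contradiction.
Case w = False:
  (h) forces h = True.
  (NOT d OR w) forces d = False.
  If u = True:
    (a OR NOT u OR w) forces a = True.
    clause (NOT a OR NOT u OR w) is falsified.
  If u = False:
    (a OR u OR w) forces a = True.
    clause (NOT a OR u OR w) is falsified.
  Every sub-case reaches a contradiction.
Both cases fail, so the formula is unsatisfiable.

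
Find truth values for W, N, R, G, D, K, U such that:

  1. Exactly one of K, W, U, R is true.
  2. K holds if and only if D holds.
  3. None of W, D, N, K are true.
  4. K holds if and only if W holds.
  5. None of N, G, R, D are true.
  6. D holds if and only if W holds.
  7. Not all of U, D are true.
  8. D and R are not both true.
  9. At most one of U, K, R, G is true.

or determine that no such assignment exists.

W=F, N=F, R=F, G=F, D=F, K=F, U=T

  (1) {K, W, U, R}: 1 true — exactly one ✓
  (2) K=F, D=F — same ✓
  (3) {W, D, N, K}: 0 true — none ✓
  (4) K=F, W=F — same ✓
  (5) {N, G, R, D}: 0 true — none ✓
  (6) D=F, W=F — same ✓
  (7) {U, D}: 1/2 true — not all ✓
  (8) D=F, R=F — not both ✓
  (9) {U, K, R, G}: 1 true — at most one ✓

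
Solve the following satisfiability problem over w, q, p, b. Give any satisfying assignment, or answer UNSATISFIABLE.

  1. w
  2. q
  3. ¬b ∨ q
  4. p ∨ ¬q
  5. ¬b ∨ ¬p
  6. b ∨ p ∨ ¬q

w = True, q = True, p = True, b = False

Unit clause (w) forces w = True.
Unit clause (q) forces q = True.
In (p ∨ ¬q) only p is left, so p = True.
In (¬b ∨ ¬p) only ¬b is left, so b = False.
Check each clause:
  (w): w holds.
  (q): q holds.
  (¬b ∨ q): ¬b holds.
  (p ∨ ¬q): p holds.
  (¬b ∨ ¬p): ¬b holds.
  (b ∨ p ∨ ¬q): p holds.
All clauses satisfied.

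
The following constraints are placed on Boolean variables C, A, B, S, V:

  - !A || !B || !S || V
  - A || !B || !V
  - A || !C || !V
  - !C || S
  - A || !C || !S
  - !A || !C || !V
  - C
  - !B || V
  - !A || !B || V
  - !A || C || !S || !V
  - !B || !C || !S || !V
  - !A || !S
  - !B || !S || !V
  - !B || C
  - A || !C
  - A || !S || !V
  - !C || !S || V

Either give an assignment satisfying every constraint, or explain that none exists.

Case C = True:
  (!C || S) forces S = True.
  (A || !C || !S) forces A = True.
  Clause (!A || !S) is falsified — contradiction.
Case C = False:
  Clause (C) is falsified — contradiction.
Both cases fail, so the formula is unsatisfiable.

UNSATISFIABLE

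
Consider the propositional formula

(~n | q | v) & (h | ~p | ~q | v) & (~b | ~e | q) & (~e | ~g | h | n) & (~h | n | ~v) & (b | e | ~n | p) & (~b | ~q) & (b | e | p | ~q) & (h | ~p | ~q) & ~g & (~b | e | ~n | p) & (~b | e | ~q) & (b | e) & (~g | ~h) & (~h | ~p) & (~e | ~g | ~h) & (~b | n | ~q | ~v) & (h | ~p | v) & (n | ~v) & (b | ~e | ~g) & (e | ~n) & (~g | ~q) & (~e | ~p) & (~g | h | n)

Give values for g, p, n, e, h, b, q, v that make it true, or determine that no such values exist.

Unit clause (~g) forces g = False.
Set p = False.
Set n = True.
  then (e | ~n) forces e = True.
Set h = True.
Try b = True:
  (~b | ~e | q) forces q = True.
  clause (~b | ~q) is falsified — backtrack.
So b = False.
Set q = True.
Set v = True.
All clauses satisfied.

g = False, p = False, n = True, e = True, h = True, b = False, q = True, v = True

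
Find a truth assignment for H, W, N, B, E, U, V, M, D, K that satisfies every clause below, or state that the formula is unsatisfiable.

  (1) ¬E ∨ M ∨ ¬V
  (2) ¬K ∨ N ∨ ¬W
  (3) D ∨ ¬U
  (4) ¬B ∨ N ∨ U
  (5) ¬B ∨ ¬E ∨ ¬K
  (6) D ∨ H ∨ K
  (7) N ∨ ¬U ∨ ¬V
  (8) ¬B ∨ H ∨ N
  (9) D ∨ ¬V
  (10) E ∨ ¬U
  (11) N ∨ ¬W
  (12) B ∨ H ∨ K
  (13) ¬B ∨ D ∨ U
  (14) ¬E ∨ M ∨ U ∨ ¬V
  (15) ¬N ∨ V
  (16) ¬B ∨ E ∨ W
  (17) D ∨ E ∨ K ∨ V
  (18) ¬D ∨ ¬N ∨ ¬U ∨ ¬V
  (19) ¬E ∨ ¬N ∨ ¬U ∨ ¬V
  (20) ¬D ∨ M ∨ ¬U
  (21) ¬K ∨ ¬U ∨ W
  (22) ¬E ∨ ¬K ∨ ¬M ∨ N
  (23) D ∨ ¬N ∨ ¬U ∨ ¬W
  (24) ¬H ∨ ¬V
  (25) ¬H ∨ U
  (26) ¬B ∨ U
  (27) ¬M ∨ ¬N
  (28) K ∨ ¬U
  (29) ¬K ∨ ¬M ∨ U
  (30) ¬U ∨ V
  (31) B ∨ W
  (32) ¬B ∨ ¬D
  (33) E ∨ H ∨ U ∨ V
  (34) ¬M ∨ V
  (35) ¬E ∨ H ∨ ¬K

Try H = True:
  (¬H ∨ ¬V) forces V = False.
  (¬N ∨ V) forces N = False.
  (N ∨ ¬W) forces W = False.
  (¬H ∨ U) forces U = True.
  clause (¬U ∨ V) is falsified — backtrack.
So H = False.
Set W = True.
  then (N ∨ ¬W) forces N = True.
  then (¬N ∨ V) forces V = True.
  then (¬M ∨ ¬N) forces M = False.
  then (¬E ∨ M ∨ ¬V) forces E = False.
  then (D ∨ ¬V) forces D = True.
  then (E ∨ ¬U) forces U = False.
  then (¬B ∨ U) forces B = False.
  then (B ∨ H ∨ K) forces K = True.
All clauses satisfied.

H=F, W=T, N=T, B=F, E=F, U=F, V=T, M=F, D=T, K=T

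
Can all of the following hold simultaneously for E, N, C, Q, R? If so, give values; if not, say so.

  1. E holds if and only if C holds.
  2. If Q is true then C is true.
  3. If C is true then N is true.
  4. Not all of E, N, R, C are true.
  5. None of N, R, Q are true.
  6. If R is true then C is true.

E = False, N = False, C = False, Q = False, R = False

  (1) E=F, C=F — same ✓
  (2) Q=F ⇒ C: vacuous ✓
  (3) C=F ⇒ N: vacuous ✓
  (4) {E, N, R, C}: 0/4 true — not all ✓
  (5) {N, R, Q}: 0 true — none ✓
  (6) R=F ⇒ C: vacuous ✓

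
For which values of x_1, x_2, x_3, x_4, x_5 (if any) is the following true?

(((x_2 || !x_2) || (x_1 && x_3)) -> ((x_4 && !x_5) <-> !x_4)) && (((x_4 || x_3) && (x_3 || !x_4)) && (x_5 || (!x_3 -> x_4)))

x_1=T, x_2=F, x_3=T, x_4=T, x_5=T

  ((x_2 || !x_2) || (x_1 && x_3)) -> ((x_4 && !x_5) <-> !x_4) = True
    (x_2 || !x_2) || (x_1 && x_3) = True
      x_2 || !x_2 = True
        !x_2 = True
      x_1 && x_3 = True
    (x_4 && !x_5) <-> !x_4 = True
      x_4 && !x_5 = False
        !x_5 = False
      !x_4 = False
  ((x_4 || x_3) && (x_3 || !x_4)) && (x_5 || (!x_3 -> x_4)) = True
    (x_4 || x_3) && (x_3 || !x_4) = True
      x_4 || x_3 = True
      x_3 || !x_4 = True
        !x_4 = False
    x_5 || (!x_3 -> x_4) = True
      !x_3 -> x_4 = True
        !x_3 = False
Both conjuncts True, so the formula holds.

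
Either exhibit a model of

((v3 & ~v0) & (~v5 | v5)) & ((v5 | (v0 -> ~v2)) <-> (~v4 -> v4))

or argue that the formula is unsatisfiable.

v0: False; v2: False; v3: True; v4: True; v5: True

  (v3 & ~v0) & (~v5 | v5) = True
    v3 & ~v0 = True
      ~v0 = True
    ~v5 | v5 = True
      ~v5 = False
  (v5 | (v0 -> ~v2)) <-> (~v4 -> v4) = True
    v5 | (v0 -> ~v2) = True
      v0 -> ~v2 = True
        ~v2 = True
    ~v4 -> v4 = True
      ~v4 = False
Both conjuncts True, so the formula holds.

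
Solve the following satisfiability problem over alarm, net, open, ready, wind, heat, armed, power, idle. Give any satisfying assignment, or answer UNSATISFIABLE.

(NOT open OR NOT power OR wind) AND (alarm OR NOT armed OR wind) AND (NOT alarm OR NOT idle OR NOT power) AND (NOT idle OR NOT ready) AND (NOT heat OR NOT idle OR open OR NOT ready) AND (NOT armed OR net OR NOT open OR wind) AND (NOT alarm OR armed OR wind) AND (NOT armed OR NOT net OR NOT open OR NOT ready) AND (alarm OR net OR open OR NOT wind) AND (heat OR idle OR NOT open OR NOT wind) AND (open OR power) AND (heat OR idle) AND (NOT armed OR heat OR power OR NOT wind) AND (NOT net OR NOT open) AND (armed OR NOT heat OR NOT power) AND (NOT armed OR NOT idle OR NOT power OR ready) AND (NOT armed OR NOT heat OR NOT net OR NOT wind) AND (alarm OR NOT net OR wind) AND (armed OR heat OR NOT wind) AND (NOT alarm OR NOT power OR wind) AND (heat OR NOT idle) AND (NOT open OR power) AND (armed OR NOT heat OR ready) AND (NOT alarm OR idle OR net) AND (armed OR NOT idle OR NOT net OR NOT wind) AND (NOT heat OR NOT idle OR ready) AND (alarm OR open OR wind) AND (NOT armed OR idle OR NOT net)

Set alarm = False.
Set net = False.
Try open = False:
  (alarm OR net OR open OR NOT wind) forces wind = False.
  clause (alarm OR open OR wind) is falsified — backtrack.
So open = True.
  then (NOT open OR power) forces power = True.
  then (NOT open OR NOT power OR wind) forces wind = True.
Set ready = False.
Try heat = False:
  (heat OR idle OR NOT open OR NOT wind) forces idle = True.
  clause (heat OR NOT idle) is falsified — backtrack.
So heat = True.
  then (armed OR NOT heat OR NOT power) forces armed = True.
  then (NOT armed OR NOT idle OR NOT power OR ready) forces idle = False.
All clauses satisfied.

alarm = False, net = False, open = True, ready = False, wind = True, heat = True, armed = True, power = True, idle = False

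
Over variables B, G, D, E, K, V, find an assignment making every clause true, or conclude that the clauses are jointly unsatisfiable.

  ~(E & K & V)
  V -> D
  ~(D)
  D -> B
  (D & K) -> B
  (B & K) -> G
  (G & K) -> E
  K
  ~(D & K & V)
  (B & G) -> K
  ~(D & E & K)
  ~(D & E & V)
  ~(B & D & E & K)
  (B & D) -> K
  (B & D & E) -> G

B: False, G: False, D: False, E: False, K: True, V: False

Unit clause (~D) forces D = False.
Unit clause (K) forces K = True.
In (D | ~V) only ~V is left, so V = False.
Set B = False.
Set G = False.
Set E = False.
All clauses satisfied.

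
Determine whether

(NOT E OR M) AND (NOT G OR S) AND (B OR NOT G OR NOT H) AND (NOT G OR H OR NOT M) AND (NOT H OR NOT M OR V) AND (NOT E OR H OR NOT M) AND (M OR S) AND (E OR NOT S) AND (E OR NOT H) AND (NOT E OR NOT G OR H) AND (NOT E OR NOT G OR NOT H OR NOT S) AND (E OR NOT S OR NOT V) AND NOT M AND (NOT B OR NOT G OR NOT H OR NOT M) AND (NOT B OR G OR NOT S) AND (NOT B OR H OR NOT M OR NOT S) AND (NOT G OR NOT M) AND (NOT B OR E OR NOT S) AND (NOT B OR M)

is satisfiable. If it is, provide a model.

UNSATISFIABLE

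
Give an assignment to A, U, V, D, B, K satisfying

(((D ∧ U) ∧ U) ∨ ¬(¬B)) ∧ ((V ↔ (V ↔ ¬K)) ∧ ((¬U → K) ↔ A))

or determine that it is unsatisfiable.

A = True, U = True, V = True, D = False, B = True, K = False

  ((D ∧ U) ∧ U) ∨ ¬(¬B) = True
    (D ∧ U) ∧ U = False
      D ∧ U = False
    ¬(¬B) = True
      ¬B = False
  (V ↔ (V ↔ ¬K)) ∧ ((¬U → K) ↔ A) = True
    V ↔ (V ↔ ¬K) = True
      V ↔ ¬K = True
        ¬K = True
    (¬U → K) ↔ A = True
      ¬U → K = True
        ¬U = False
Both conjuncts True, so the formula holds.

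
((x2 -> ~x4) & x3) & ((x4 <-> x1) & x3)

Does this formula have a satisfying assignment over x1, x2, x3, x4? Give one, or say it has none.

x1 = True, x2 = False, x3 = True, x4 = True

  (x2 -> ~x4) & x3 = True
    x2 -> ~x4 = True
      ~x4 = False
  (x4 <-> x1) & x3 = True
    x4 <-> x1 = True
Both conjuncts True, so the formula holds.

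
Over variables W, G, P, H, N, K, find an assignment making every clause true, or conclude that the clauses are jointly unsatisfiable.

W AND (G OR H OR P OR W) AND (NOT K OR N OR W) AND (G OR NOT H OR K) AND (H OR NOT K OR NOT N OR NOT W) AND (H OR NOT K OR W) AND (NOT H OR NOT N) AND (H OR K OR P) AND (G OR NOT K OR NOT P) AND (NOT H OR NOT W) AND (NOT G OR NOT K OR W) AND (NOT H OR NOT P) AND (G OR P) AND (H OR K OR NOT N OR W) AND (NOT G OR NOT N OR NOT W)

W: True; G: False; P: True; H: False; N: False; K: False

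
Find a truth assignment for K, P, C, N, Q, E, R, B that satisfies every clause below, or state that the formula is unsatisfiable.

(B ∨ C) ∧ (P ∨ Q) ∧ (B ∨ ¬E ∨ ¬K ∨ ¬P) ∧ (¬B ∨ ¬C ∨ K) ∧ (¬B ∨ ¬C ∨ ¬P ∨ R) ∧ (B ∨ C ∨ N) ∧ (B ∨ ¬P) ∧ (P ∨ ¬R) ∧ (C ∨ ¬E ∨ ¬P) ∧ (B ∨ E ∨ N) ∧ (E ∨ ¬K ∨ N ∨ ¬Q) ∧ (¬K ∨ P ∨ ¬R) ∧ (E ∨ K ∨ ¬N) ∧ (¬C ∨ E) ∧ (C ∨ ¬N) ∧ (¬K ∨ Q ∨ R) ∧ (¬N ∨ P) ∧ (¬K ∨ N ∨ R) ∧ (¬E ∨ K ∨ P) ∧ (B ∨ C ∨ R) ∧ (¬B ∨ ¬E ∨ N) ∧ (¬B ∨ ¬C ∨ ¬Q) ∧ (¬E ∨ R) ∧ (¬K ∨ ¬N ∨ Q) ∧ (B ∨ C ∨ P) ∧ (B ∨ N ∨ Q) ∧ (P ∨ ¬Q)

K = False, P = True, C = False, N = False, Q = False, E = False, R = True, B = True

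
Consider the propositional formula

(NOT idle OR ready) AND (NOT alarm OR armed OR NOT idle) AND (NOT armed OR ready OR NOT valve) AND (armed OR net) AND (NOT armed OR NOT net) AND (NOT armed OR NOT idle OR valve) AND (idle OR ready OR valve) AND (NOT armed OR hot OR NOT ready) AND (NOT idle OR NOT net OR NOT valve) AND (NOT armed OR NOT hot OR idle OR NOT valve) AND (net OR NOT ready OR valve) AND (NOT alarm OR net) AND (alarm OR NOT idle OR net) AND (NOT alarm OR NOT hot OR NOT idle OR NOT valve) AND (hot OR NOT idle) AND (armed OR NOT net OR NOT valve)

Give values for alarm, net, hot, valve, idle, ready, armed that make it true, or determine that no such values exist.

alarm: False, net: True, hot: False, valve: False, idle: False, ready: True, armed: False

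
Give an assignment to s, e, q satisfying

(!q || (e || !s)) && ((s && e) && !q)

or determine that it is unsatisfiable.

s = True; e = True; q = False

  !q || (e || !s) = True
    !q = True
    e || !s = True
      !s = False
  (s && e) && !q = True
    s && e = True
    !q = True
Both conjuncts True, so the formula holds.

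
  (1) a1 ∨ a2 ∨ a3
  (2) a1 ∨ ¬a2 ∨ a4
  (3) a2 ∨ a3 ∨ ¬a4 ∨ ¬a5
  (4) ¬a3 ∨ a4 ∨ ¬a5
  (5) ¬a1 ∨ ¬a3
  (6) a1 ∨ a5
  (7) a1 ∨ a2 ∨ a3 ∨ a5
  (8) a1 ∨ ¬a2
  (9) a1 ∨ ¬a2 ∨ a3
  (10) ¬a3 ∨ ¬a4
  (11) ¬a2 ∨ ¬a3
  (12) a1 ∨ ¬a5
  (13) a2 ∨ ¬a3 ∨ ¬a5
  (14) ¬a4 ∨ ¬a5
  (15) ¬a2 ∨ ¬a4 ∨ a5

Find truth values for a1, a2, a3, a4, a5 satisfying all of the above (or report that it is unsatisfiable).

Set a1 = True.
  then (¬a1 ∨ ¬a3) forces a3 = False.
Set a2 = True.
Try a4 = True:
  (¬a4 ∨ ¬a5) forces a5 = False.
  clause (¬a2 ∨ ¬a4 ∨ a5) is falsified — backtrack.
So a4 = False.
Set a5 = True.
All clauses satisfied.

a1: True; a2: True; a3: False; a4: False; a5: True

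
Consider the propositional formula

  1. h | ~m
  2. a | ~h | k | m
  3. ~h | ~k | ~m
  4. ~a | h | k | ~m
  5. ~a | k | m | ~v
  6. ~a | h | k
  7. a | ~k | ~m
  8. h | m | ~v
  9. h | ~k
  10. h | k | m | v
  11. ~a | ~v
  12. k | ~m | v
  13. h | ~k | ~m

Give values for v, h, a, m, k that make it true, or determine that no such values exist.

v=T, h=T, a=F, m=T, k=F

Set v = True.
  then (~a | ~v) forces a = False.
Try h = False:
  (h | ~m) forces m = False.
  clause (h | m | ~v) is falsified — backtrack.
So h = True.
Set m = True.
  then (~h | ~k | ~m) forces k = False.
All clauses satisfied.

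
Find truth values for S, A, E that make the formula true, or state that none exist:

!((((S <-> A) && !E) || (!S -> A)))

S = False, A = False, E = True

  !((((S <-> A) && !E) || (!S -> A))) = True
    ((S <-> A) && !E) || (!S -> A) = False
      (S <-> A) && !E = False
        S <-> A = True
        !E = False
      !S -> A = False
        !S = True
The formula evaluates to True.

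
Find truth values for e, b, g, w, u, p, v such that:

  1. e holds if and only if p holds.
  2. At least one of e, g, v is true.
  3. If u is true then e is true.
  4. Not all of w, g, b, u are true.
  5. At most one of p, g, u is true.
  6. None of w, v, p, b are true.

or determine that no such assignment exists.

e = False; b = False; g = True; w = False; u = False; p = False; v = False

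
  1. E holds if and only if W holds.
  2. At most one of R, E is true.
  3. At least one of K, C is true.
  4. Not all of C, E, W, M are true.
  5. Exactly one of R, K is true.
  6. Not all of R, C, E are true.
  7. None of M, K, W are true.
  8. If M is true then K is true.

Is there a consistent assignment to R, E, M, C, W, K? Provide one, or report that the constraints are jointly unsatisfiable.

R = True, E = False, M = False, C = True, W = False, K = False

  (1) E=F, W=F — same ✓
  (2) {R, E}: 1 true — at most one ✓
  (3) {K, C}: 1 true — at least one ✓
  (4) {C, E, W, M}: 1/4 true — not all ✓
  (5) {R, K}: 1 true — exactly one ✓
  (6) {R, C, E}: 2/3 true — not all ✓
  (7) {M, K, W}: 0 true — none ✓
  (8) M=F ⇒ K: vacuous ✓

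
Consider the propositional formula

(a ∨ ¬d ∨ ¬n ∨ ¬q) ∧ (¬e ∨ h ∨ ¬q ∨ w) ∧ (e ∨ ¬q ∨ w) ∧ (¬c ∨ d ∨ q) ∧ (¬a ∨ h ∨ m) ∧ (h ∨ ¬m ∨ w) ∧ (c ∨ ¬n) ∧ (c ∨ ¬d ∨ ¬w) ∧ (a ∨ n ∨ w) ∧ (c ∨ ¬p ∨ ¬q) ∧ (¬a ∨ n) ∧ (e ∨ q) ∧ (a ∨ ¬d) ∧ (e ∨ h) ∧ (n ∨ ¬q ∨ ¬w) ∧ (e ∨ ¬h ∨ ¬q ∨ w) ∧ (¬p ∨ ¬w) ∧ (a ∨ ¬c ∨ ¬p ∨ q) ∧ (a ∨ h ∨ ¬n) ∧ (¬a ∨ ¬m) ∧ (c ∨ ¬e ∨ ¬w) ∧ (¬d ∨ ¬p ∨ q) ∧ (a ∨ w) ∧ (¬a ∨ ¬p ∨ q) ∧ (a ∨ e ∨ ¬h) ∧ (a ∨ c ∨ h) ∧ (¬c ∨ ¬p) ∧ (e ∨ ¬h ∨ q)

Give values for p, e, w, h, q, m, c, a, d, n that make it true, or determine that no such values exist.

p = False, e = True, w = True, h = True, q = True, m = True, c = True, a = False, d = False, n = True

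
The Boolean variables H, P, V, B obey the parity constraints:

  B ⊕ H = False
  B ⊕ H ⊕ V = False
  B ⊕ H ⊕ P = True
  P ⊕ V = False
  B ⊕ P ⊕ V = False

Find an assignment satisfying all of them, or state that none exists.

Adding constraints 2, 3, 4 mod 2: every variable appears an even number of times on the left, so the left side is 0.
But the right sides sum to 1 (mod 2). 0 ≠ 1 — the system is inconsistent.

The formula is unsatisfiable.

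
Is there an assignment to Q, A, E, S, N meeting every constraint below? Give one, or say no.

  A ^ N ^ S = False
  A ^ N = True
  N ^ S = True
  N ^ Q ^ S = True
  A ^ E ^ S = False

Q = False, A = True, E = False, S = True, N = False

A ^ N ^ S = T ^ F ^ T = False ✓
A ^ N = T ^ F = True ✓
N ^ S = F ^ T = True ✓
N ^ Q ^ S = F ^ F ^ T = True ✓
A ^ E ^ S = T ^ F ^ T = False ✓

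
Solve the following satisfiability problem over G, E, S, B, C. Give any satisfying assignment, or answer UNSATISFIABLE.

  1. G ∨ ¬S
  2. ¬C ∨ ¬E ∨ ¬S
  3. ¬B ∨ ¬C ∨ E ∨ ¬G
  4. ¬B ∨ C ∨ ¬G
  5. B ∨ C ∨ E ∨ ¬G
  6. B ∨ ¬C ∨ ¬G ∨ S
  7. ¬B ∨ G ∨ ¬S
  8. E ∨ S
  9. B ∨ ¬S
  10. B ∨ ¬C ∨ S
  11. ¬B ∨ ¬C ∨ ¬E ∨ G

Set G = True.
Try E = False:
  (E ∨ S) forces S = True.
  (B ∨ ¬S) forces B = True.
  (¬B ∨ ¬C ∨ E ∨ ¬G) forces C = False.
  clause (¬B ∨ C ∨ ¬G) is falsified — backtrack.
So E = True.
Set S = False.
Set B = False.
  then (B ∨ ¬C ∨ ¬G ∨ S) forces C = False.
All clauses satisfied.

G: True; E: True; S: False; B: False; C: False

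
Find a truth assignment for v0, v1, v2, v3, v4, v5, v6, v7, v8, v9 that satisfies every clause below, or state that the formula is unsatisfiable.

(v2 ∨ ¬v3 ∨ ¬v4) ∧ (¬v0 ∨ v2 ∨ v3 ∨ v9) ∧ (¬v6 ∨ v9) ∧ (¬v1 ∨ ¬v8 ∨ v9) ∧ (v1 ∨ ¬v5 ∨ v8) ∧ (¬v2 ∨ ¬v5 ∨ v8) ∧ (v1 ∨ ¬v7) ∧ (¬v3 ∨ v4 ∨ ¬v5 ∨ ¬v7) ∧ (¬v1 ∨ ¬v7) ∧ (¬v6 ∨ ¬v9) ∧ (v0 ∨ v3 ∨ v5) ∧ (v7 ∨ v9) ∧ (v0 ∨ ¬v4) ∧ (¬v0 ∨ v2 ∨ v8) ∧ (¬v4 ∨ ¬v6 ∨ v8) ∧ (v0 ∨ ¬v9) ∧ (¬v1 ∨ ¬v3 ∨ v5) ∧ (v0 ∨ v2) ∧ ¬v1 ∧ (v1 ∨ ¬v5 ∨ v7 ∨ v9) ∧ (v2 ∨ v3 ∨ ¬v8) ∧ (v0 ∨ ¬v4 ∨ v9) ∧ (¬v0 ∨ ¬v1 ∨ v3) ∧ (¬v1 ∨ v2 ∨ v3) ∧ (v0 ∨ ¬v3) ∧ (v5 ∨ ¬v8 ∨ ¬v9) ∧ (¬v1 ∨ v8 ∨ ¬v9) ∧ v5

Unit clause (¬v1) forces v1 = False.
Unit clause (v5) forces v5 = True.
In (v1 ∨ ¬v5 ∨ v8) only v8 is left, so v8 = True.
In (v1 ∨ ¬v7) only ¬v7 is left, so v7 = False.
In (v7 ∨ v9) only v9 is left, so v9 = True.
In (v0 ∨ ¬v9) only v0 is left, so v0 = True.
In (¬v6 ∨ ¬v9) only ¬v6 is left, so v6 = False.
Set v2 = False.
  then (v2 ∨ v3 ∨ ¬v8) forces v3 = True.
  then (v2 ∨ ¬v3 ∨ ¬v4) forces v4 = False.
All clauses satisfied.

v0=T, v1=F, v2=F, v3=T, v4=F, v5=T, v6=F, v7=F, v8=T, v9=T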